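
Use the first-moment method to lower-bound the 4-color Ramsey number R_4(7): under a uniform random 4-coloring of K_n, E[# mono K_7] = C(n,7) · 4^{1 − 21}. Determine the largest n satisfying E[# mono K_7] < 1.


We need C(n, 7) · 4^{1 − 21} < 1, i.e. C(n, 7) < 4^{21 − 1} = 1099511627776.
Check values of n near the boundary:
  n = 175: C(175, 7) = 883208107275; 883208107275 < 1099511627776? YES
  n = 176: C(176, 7) = 919790691600; 919790691600 < 1099511627776? YES
  n = 177: C(177, 7) = 957664425960; 957664425960 < 1099511627776? YES
  n = 178: C(178, 7) = 996867063280; 996867063280 < 1099511627776? YES
  n = 179: C(179, 7) = 1037437234460; 1037437234460 < 1099511627776? YES
  n = 180: C(180, 7) = 1079414463600; 1079414463600 < 1099511627776? YES
  n = 181: C(181, 7) = 1122839183400; 1122839183400 < 1099511627776? NO
  n = 182: C(182, 7) = 1167752750736; 1167752750736 < 1099511627776? NO
  n = 183: C(183, 7) = 1214197462413; 1214197462413 < 1099511627776? NO
The largest n with C(n, 7) < 1099511627776 is n = 180 (where E[X] = 67463403975/68719476736 ≈ 0.9817). Hence R_4(7) > 180, i.e. R_4(7) ≥ 181.

Largest n = 180; hence R_4(7) > 180.


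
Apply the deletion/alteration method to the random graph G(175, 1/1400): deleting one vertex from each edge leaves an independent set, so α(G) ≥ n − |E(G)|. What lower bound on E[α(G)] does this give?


E[|E(G)|] = C(175, 2)·p = 15225 · (1/1400) = 87/8.
E[α(G)] ≥ n − E[|E(G)|] = 175 − 87/8 = 1313/8.
Numerically: ≈ 164.125000.
(This is only a lower bound; the true E[α(G)] may be larger.)

E[α(G)] ≥ 1313/8 ≈ 164.125000.


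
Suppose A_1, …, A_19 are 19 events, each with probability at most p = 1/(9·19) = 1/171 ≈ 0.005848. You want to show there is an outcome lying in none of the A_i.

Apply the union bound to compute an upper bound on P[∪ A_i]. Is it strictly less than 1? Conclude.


Union bound: P[∪_{i=1}^{19} A_i] ≤ Σ_i P[A_i] ≤ 19·p = 19·(1/171) = 1/9.
Numerically: 1/9 ≈ 0.111111.
Is 1/9 < 1? YES.
Since P[∪ A_i] ≤ 1/9 < 1, the complement has P[∩ A_i^c] ≥ 1 − 1/9 = 8/9 > 0, so some outcome avoids every A_i.

19·p = 1/9 ≈ 0.111111; existence CERTIFIED by the union bound.


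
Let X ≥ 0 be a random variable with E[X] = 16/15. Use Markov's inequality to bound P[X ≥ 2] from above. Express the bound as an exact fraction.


μ = E[X] = 16/15, a = 2.
Markov: P[X ≥ 2] ≤ μ/a = (16/15)/2 = 8/15.
Numerically: ≈ 0.53333.
(Since a = 2 > μ = 1.06667, the bound 8/15 is < 1 and informative.)

P[X ≥ 2] ≤ 8/15 ≈ 0.53333.


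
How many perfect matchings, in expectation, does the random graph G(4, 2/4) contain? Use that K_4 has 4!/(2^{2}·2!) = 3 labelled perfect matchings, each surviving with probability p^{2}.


K_4 has 4!/(2^{2}·2!) = 3 labelled perfect matchings.
For each such perfect matching H, let X_H = 1 if all 2 edges of H are present in G. Then P[X_H = 1] = p^{2} = (1/2)^{2} = 1/4.
By linearity: E[X] = Σ_H E[X_H] = 3 · p^{2} = 3 · 1/4 = 3/4.
Numerically: E[X] ≈ 0.75.

E[X] = 3 · (1/2)^{2} = 3/4 ≈ 0.75.


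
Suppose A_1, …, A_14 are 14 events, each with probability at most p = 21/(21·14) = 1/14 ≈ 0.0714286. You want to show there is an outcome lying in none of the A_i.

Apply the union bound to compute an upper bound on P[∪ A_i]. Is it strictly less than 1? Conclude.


Union bound: P[∪_{i=1}^{14} A_i] ≤ Σ_i P[A_i] ≤ 14·p = 14·(1/14) = 1.
Numerically: 1 ≈ 1.0000000.
Is 1 < 1? NO.
Since the bound 1 is ≥ 1, the union bound is uninformative here; it does NOT by itself certify existence.

14·p = 1 ≈ 1.0000000; existence NOT certified by the union bound.


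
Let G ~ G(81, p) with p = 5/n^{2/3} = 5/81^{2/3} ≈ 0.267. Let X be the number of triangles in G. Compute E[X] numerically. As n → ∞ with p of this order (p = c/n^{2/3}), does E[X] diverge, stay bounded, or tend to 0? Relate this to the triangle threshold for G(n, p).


Number of potential triangles: C(81, 3) = 85320.
Each occurs with probability p³ ≈ (0.267)³ ≈ 1.90520e-02.
By linearity: E[X] = C(81, 3)·p³ ≈ 85320 · 1.90520e-02 ≈ 1625.514.
Since α = 2/3 < 1, p = c/n^{2/3} ≫ 1/n is above the triangle threshold p ~ 1/n. Asymptotically E[X] ~ (c³/6)·n^{3(1−α)} = (5³/6)·n^{1} → ∞; triangles are abundant w.h.p.

E[X] ≈ 1625.514; in regime p = Θ(1/n^{2/3}) E[X] diverges (above the triangle threshold p ~ 1/n).


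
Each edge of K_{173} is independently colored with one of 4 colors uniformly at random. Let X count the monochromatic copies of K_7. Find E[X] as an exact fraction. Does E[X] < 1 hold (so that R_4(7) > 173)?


E[X] = C(173, 7) · 4^{1 − 21} = 813769676772 · 4^{−20} = 813769676772/1099511627776.
As a reduced fraction: E[X] = 203442419193/274877906944 ≈ 0.7401192.
Is E[X] < 1? YES.
Since E[X] < 1, there exists a 4-coloring of K_{173} with no monochromatic K_7; hence R_4(7) > 173.

E[X] = 203442419193/274877906944 ≈ 0.7401192; E[X] < 1, so R_4(7) > 173.


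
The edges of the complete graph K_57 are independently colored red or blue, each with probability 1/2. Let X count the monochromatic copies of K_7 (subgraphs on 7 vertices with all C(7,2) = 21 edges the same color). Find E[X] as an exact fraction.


Let X = Σ_S X_S over the C(57, 7) = 264385836 subsets S of size 7, where X_S = 1 if the K_7 on S is monochromatic.
For a fixed S, the K_7 on S has C(7, 2) = 21 edges. P[all 21 edges red] = (1/2)^21, and likewise for blue, so P[monochromatic] = 2·(1/2)^21 = 2^{1 − 21} = 1/1048576.
By linearity of expectation: E[X] = C(57, 7) · 2^{1 − 21} = 264385836 · 1/1048576 = 66096459/262144.
Numerically: E[X] ≈ 252.138.

E[X] = C(57,7)·2^(1−C(7,2)) = 66096459/262144 ≈ 252.138.


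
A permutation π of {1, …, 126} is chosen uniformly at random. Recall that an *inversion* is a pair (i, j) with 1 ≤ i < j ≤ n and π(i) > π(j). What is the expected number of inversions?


Write X = Σ X_I over the C(126, 2) = 7875 pairs i < j, with X_I the indicator of one inversion.
There are 7875 indicators.
For each fixed pair i < j, the values π(i) and π(j) are two distinct elements of {1, …, 126} in uniformly random order; by symmetry P[π(i) > π(j)] = 1/2.
By linearity: E[X] = 7875 · (1/2) = C(126, 2) · (1/2) = 7875/2 = 7875/2 ≈ 3937.500.

E[X] = 7875/2 = 3937.500.


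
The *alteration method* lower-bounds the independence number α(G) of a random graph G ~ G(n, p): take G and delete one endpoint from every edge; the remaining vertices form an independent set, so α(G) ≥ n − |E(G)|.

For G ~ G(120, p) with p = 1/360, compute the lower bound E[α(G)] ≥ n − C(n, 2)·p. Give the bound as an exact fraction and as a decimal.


E[|E(G)|] = C(120, 2)·p = 7140 · (1/360) = 119/6.
E[α(G)] ≥ n − E[|E(G)|] = 120 − 119/6 = 601/6.
Numerically: ≈ 100.166667.
(This is only a lower bound; the true E[α(G)] may be larger.)

E[α(G)] ≥ 601/6 ≈ 100.166667.


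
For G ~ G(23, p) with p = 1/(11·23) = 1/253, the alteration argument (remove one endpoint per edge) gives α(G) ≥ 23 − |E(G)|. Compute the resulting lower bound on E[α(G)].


E[|E(G)|] = C(23, 2)·p = 253 · (1/253) = 1.
E[α(G)] ≥ n − E[|E(G)|] = 23 − 1 = 22.
Numerically: ≈ 22.000.
(This is only a lower bound; the true E[α(G)] may be larger.)

E[α(G)] ≥ 22 ≈ 22.000.


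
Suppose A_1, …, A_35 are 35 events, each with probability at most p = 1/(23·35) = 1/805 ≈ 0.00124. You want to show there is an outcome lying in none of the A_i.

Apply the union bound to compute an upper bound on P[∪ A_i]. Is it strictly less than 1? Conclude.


Union bound: P[∪_{i=1}^{35} A_i] ≤ Σ_i P[A_i] ≤ 35·p = 35·(1/805) = 1/23.
Numerically: 1/23 ≈ 0.04348.
Is 1/23 < 1? YES.
Since P[∪ A_i] ≤ 1/23 < 1, the complement has P[∩ A_i^c] ≥ 1 − 1/23 = 22/23 > 0, so some outcome avoids every A_i.

35·p = 1/23 ≈ 0.04348; existence CERTIFIED by the union bound.


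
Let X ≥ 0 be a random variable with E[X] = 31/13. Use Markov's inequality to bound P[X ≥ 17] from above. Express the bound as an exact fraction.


μ = E[X] = 31/13, a = 17.
Markov: P[X ≥ 17] ≤ μ/a = (31/13)/17 = 31/221.
Numerically: ≈ 0.140271.
(Since a = 17 > μ = 2.384615, the bound 31/221 is < 1 and informative.)

P[X ≥ 17] ≤ 31/221 ≈ 0.140271.


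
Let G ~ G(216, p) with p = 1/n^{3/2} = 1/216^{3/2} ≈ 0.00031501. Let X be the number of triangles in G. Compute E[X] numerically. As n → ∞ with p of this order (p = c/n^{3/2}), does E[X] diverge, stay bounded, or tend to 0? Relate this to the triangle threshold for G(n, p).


Number of potential triangles: C(216, 3) = 1656360.
Each occurs with probability p³ ≈ (0.00031501)³ ≈ 3.1257779e-11.
By linearity: E[X] = C(216, 3)·p³ ≈ 1656360 · 3.1257779e-11 ≈ 0.00005.
Since α = 3/2 > 1, p = c/n^{3/2} = o(1/n) is below the triangle threshold p ~ 1/n. Asymptotically E[X] ~ (c³/6)·n^{3(1−α)} = (1³/6)·n^{-1.5} → 0, so by Markov's inequality G has no triangles w.h.p.

E[X] ≈ 0.00005; in regime p = Θ(1/n^{3/2}) E[X] tends to 0 (below the triangle threshold p ~ 1/n).


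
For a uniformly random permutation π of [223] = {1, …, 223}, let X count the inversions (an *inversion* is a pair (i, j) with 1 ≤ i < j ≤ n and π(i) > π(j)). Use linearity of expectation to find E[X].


Write X = Σ X_I over the C(223, 2) = 24753 pairs i < j, with X_I the indicator of one inversion.
There are 24753 indicators.
For each fixed pair i < j, the values π(i) and π(j) are two distinct elements of {1, …, 223} in uniformly random order; by symmetry P[π(i) > π(j)] = 1/2.
By linearity: E[X] = 24753 · (1/2) = C(223, 2) · (1/2) = 24753/2 = 24753/2 ≈ 12376.500000.

E[X] = 24753/2 = 12376.500000.


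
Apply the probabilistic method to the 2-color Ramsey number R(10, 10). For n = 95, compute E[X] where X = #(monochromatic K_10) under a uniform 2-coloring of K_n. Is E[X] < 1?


E[X] = C(95, 10) · 2^{1 − 45} = 10104934117421 · 2^{−44} = 10104934117421/17592186044416.
As a reduced fraction: E[X] = 10104934117421/17592186044416 ≈ 0.5744.
Is E[X] < 1? YES.
Since E[X] < 1, there exists a 2-coloring of K_{95} with no monochromatic K_10; hence R(10, 10) > 95.

E[X] = 10104934117421/17592186044416 ≈ 0.5744; E[X] < 1, so R(10, 10) > 95.


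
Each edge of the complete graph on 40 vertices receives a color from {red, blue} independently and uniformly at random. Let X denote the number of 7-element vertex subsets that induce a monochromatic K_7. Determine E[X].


Let X = Σ_S X_S over the C(40, 7) = 18643560 subsets S of size 7, where X_S = 1 if the K_7 on S is monochromatic.
For a fixed S, the K_7 on S has C(7, 2) = 21 edges. P[all 21 edges red] = (1/2)^21, and likewise for blue, so P[monochromatic] = 2·(1/2)^21 = 2^{1 − 21} = 1/1048576.
Summing: E[X] = C(40, 7) · 2^{1 − 21} = 18643560 · 1/1048576 = 2330445/131072.
Numerically: E[X] ≈ 17.77988.

E[X] = C(40,7)·2^(1−C(7,2)) = 2330445/131072 ≈ 17.77988.


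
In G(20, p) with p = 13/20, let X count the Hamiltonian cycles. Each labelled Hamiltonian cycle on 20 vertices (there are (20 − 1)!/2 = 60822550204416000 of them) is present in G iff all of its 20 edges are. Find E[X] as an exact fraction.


K_20 has (20 − 1)!/2 = 60822550204416000 labelled Hamiltonian cycles.
For each such Hamiltonian cycle H, let X_H = 1 if all 20 edges of H are present in G. Then P[X_H = 1] = p^{20} = (13/20)^{20} = 19004963774880799438801/104857600000000000000000000.
Summing the indicators: E[X] = Σ_H E[X_H] = 60822550204416000 · p^{20} = 60822550204416000 · 19004963774880799438801/104857600000000000000000000 = 282209561360057334695429506990221/25600000000000000000.
Numerically: E[X] ≈ 1.102e+13.

E[X] = 60822550204416000 · (13/20)^{20} = 282209561360057334695429506990221/25600000000000000000 ≈ 1.102e+13.


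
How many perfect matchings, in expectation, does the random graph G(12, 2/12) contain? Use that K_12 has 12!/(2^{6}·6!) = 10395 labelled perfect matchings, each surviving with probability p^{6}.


K_12 has 12!/(2^{6}·6!) = 10395 labelled perfect matchings.
For each such perfect matching H, let X_H = 1 if all 6 edges of H are present in G. Then P[X_H = 1] = p^{6} = (1/6)^{6} = 1/46656.
By linearity of expectation: E[X] = Σ_H E[X_H] = 10395 · p^{6} = 10395 · 1/46656 = 385/1728.
Numerically: E[X] ≈ 0.2228.

E[X] = 10395 · (1/6)^{6} = 385/1728 ≈ 0.2228.


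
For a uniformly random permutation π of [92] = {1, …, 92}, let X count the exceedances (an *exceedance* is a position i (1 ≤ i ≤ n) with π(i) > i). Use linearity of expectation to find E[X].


Write X = Σ_{i=1}^{92} X_i, where X_i = 1_{π(i) > i}.
For each fixed i, π(i) is uniform over {1, …, 92} (marginal of a uniform permutation), so P[π(i) > i] = (n − i)/n. Summing: Σ_{i=1}^{92} (n − i)/n = (0 + 1 + … + 91)/92 = 92(92 − 1)/(2·92) = (92 − 1)/2.
Hence E[X] = Σ_{i=1}^{92} (92 − i)/92 = 91/2 ≈ 45.50000.

E[X] = 91/2 = 45.50000.


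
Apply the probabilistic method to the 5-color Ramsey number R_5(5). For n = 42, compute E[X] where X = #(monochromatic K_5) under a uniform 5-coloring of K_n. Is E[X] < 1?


E[X] = C(42, 5) · 5^{1 − 10} = 850668 · 5^{−9} = 850668/1953125.
As a reduced fraction: E[X] = 850668/1953125 ≈ 0.4355420.
Is E[X] < 1? YES.
Since E[X] < 1, there exists a 5-coloring of K_{42} with no monochromatic K_5; hence R_5(5) > 42.

E[X] = 850668/1953125 ≈ 0.4355420; E[X] < 1, so R_5(5) > 42.


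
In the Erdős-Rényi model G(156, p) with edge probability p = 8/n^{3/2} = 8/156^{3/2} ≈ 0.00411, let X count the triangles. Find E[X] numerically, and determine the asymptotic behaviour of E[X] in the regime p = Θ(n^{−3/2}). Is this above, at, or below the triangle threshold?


Number of potential triangles: C(156, 3) = 620620.
Each occurs with probability p³ ≈ (0.00411)³ ≈ 6.92164e-08.
By linearity: E[X] = C(156, 3)·p³ ≈ 620620 · 6.92164e-08 ≈ 0.043.
Since α = 3/2 > 1, p = c/n^{3/2} = o(1/n) is below the triangle threshold p ~ 1/n. Asymptotically E[X] ~ (c³/6)·n^{3(1−α)} = (8³/6)·n^{-1.5} → 0, so by Markov's inequality G has no triangles w.h.p.

E[X] ≈ 0.043; in regime p = Θ(1/n^{3/2}) E[X] tends to 0 (below the triangle threshold p ~ 1/n).


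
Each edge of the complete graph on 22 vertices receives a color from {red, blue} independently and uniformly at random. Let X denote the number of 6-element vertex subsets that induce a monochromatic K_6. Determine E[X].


Let X = Σ_S X_S over the C(22, 6) = 74613 subsets S of size 6, where X_S = 1 if the K_6 on S is monochromatic.
For a fixed S, the K_6 on S has C(6, 2) = 15 edges. P[all 15 edges red] = (1/2)^15, and likewise for blue, so P[monochromatic] = 2·(1/2)^15 = 2^{1 − 15} = 1/16384.
By linearity: E[X] = C(22, 6) · 2^{1 − 15} = 74613 · 1/16384 = 74613/16384.
Numerically: E[X] ≈ 4.5540.

E[X] = C(22,6)·2^(1−C(6,2)) = 74613/16384 ≈ 4.5540.


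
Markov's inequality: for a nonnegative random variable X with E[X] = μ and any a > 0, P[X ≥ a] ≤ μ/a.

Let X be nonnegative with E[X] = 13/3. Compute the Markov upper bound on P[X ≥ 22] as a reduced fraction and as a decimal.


μ = E[X] = 13/3, a = 22.
Markov: P[X ≥ 22] ≤ μ/a = (13/3)/22 = 13/66.
Numerically: ≈ 0.197.
(Since a = 22 > μ = 4.333, the bound 13/66 is < 1 and informative.)

P[X ≥ 22] ≤ 13/66 ≈ 0.197.


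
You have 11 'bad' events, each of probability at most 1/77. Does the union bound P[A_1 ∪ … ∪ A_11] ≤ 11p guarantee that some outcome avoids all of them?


Union bound: P[∪_{i=1}^{11} A_i] ≤ Σ_i P[A_i] ≤ 11·p = 11·(1/77) = 1/7.
Numerically: 1/7 ≈ 0.1428571.
Is 1/7 < 1? YES.
Since P[∪ A_i] ≤ 1/7 < 1, the complement has P[∩ A_i^c] ≥ 1 − 1/7 = 6/7 > 0, so some outcome avoids every A_i.

11·p = 1/7 ≈ 0.1428571; existence CERTIFIED by the union bound.


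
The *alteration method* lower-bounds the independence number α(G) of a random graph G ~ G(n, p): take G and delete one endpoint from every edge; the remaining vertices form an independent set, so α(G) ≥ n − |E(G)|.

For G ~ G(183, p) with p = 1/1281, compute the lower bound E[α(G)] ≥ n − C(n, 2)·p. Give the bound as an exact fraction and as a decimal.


E[|E(G)|] = C(183, 2)·p = 16653 · (1/1281) = 13.
E[α(G)] ≥ n − E[|E(G)|] = 183 − 13 = 170.
Numerically: ≈ 170.0000.
(This is only a lower bound; the true E[α(G)] may be larger.)

E[α(G)] ≥ 170 ≈ 170.0000.


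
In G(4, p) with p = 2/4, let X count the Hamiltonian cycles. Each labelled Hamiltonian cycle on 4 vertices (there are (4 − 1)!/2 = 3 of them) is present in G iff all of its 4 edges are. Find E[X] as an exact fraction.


K_4 has (4 − 1)!/2 = 3 labelled Hamiltonian cycles.
For each such Hamiltonian cycle H, let X_H = 1 if all 4 edges of H are present in G. Then P[X_H = 1] = p^{4} = (1/2)^{4} = 1/16.
By linearity of expectation: E[X] = Σ_H E[X_H] = 3 · p^{4} = 3 · 1/16 = 3/16.
Numerically: E[X] ≈ 0.1875.

E[X] = 3 · (1/2)^{4} = 3/16 ≈ 0.1875.


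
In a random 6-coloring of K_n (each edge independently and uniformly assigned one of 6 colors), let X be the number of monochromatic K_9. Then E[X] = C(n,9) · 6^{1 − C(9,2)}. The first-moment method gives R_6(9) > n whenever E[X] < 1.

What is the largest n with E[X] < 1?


We need C(n, 9) · 6^{1 − 36} < 1, i.e. C(n, 9) < 6^{36 − 1} = 1719070799748422591028658176.
Check values of n near the boundary:
  n = 4407: C(4407, 9) = 1713856532599459170657070050; 1713856532599459170657070050 < 1719070799748422591028658176? YES
  n = 4408: C(4408, 9) = 1717362945146264156457459600; 1717362945146264156457459600 < 1719070799748422591028658176? YES
  n = 4409: C(4409, 9) = 1720875732988608787686577131; 1720875732988608787686577131 < 1719070799748422591028658176? NO
The largest n with C(n, 9) < 1719070799748422591028658176 is n = 4408 (where E[X] = 35778394690547169926197075/35813974994758803979763712 ≈ 0.999007). Hence R_6(9) > 4408, i.e. R_6(9) ≥ 4409.

Largest n = 4408; hence R_6(9) > 4408.


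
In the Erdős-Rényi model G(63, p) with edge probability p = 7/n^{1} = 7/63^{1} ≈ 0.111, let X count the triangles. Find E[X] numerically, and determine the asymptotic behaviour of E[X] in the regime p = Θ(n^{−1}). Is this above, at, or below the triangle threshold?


Number of potential triangles: C(63, 3) = 39711.
Each occurs with probability p³ ≈ (0.111)³ ≈ 1.37174e-03.
By linearity: E[X] = C(63, 3)·p³ ≈ 39711 · 1.37174e-03 ≈ 54.473.
Here α = 1, so p = 7/n is exactly at the triangle threshold p ~ 1/n. Asymptotically E[X] → c³/6 = 7³/6 = 343/6 ≈ 57.167, a bounded constant. In this regime the triangle count is asymptotically Poisson(c³/6).

E[X] ≈ 54.473; in regime p = Θ(1/n^{1}) E[X] stays bounded (at the triangle threshold p ~ 1/n).


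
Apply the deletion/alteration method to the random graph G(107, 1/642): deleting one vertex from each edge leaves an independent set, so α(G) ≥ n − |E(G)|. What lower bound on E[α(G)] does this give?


E[|E(G)|] = C(107, 2)·p = 5671 · (1/642) = 53/6.
E[α(G)] ≥ n − E[|E(G)|] = 107 − 53/6 = 589/6.
Numerically: ≈ 98.16667.
(This is only a lower bound; the true E[α(G)] may be larger.)

E[α(G)] ≥ 589/6 ≈ 98.16667.


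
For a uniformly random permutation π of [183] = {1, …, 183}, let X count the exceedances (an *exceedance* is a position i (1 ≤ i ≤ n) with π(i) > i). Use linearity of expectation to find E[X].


Write X = Σ_{i=1}^{183} X_i, where X_i = 1_{π(i) > i}.
For each fixed i, π(i) is uniform over {1, …, 183} (marginal of a uniform permutation), so P[π(i) > i] = (n − i)/n. Summing: Σ_{i=1}^{183} (n − i)/n = (0 + 1 + … + 182)/183 = 183(183 − 1)/(2·183) = (183 − 1)/2.
Hence E[X] = Σ_{i=1}^{183} (183 − i)/183 = 91 ≈ 91.000.

E[X] = 91 = 91.000.


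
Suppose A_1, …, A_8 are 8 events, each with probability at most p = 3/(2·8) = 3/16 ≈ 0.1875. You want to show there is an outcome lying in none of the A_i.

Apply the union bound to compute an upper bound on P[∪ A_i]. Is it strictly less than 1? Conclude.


Union bound: P[∪_{i=1}^{8} A_i] ≤ Σ_i P[A_i] ≤ 8·p = 8·(3/16) = 3/2.
Numerically: 3/2 ≈ 1.5000.
Is 3/2 < 1? NO.
Since the bound 3/2 is ≥ 1, the union bound is uninformative here; it does NOT by itself certify existence.

8·p = 3/2 ≈ 1.5000; existence NOT certified by the union bound.


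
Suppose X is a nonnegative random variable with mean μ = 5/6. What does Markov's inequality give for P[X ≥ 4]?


μ = E[X] = 5/6, a = 4.
Markov: P[X ≥ 4] ≤ μ/a = (5/6)/4 = 5/24.
Numerically: ≈ 0.208.
(Since a = 4 > μ = 0.833, the bound 5/24 is < 1 and informative.)

P[X ≥ 4] ≤ 5/24 ≈ 0.208.


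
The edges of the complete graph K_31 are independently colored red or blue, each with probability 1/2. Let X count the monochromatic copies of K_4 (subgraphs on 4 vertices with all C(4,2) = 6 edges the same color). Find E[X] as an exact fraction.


Let X = Σ_S X_S over the C(31, 4) = 31465 subsets S of size 4, where X_S = 1 if the K_4 on S is monochromatic.
For a fixed S, the K_4 on S has C(4, 2) = 6 edges. P[all 6 edges red] = (1/2)^6, and likewise for blue, so P[monochromatic] = 2·(1/2)^6 = 2^{1 − 6} = 1/32.
By linearity: E[X] = C(31, 4) · 2^{1 − 6} = 31465 · 1/32 = 31465/32.
Numerically: E[X] ≈ 983.281.

E[X] = C(31,4)·2^(1−C(4,2)) = 31465/32 ≈ 983.281.


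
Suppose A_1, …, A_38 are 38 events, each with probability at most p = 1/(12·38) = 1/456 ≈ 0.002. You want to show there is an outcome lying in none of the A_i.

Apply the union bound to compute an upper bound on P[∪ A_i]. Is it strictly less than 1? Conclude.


Union bound: P[∪_{i=1}^{38} A_i] ≤ Σ_i P[A_i] ≤ 38·p = 38·(1/456) = 1/12.
Numerically: 1/12 ≈ 0.083.
Is 1/12 < 1? YES.
Since P[∪ A_i] ≤ 1/12 < 1, the complement has P[∩ A_i^c] ≥ 1 − 1/12 = 11/12 > 0, so some outcome avoids every A_i.

38·p = 1/12 ≈ 0.083; existence CERTIFIED by the union bound.


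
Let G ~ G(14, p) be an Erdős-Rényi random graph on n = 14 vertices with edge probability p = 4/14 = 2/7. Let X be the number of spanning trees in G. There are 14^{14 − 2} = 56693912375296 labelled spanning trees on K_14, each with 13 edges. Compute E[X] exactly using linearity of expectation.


K_14 has 14^{14 − 2} = 56693912375296 labelled spanning trees.
For each such spanning tree H, let X_H = 1 if all 13 edges of H are present in G. Then P[X_H = 1] = p^{13} = (2/7)^{13} = 8192/96889010407.
By linearity of expectation: E[X] = Σ_H E[X_H] = 56693912375296 · p^{13} = 56693912375296 · 8192/96889010407 = 33554432/7.
Numerically: E[X] ≈ 4.793e+06.

E[X] = 56693912375296 · (2/7)^{13} = 33554432/7 ≈ 4.793e+06.


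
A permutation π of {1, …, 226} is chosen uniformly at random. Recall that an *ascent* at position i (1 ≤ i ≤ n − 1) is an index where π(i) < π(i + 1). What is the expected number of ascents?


Write X = Σ X_I over i = 1, …, 225, with X_I the indicator of one ascent.
There are 225 indicators.
For each fixed i, the pair (π(i), π(i+1)) is a uniformly random ordered pair of distinct values from {1, …, 226}; by symmetry P[π(i) < π(i+1)] = 1/2.
By linearity: E[X] = 225 · (1/2) = (226 − 1) · (1/2) = 225/2 ≈ 112.500000.

E[X] = 225/2 = 112.500000.


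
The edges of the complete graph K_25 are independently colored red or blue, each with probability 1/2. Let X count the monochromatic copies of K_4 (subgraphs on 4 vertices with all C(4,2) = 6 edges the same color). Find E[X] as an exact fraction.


Let X = Σ_S X_S over the C(25, 4) = 12650 subsets S of size 4, where X_S = 1 if the K_4 on S is monochromatic.
For a fixed S, the K_4 on S has C(4, 2) = 6 edges. P[all 6 edges red] = (1/2)^6, and likewise for blue, so P[monochromatic] = 2·(1/2)^6 = 2^{1 − 6} = 1/32.
By linearity: E[X] = C(25, 4) · 2^{1 − 6} = 12650 · 1/32 = 6325/16.
Numerically: E[X] ≈ 395.3125.

E[X] = C(25,4)·2^(1−C(4,2)) = 6325/16 ≈ 395.3125.


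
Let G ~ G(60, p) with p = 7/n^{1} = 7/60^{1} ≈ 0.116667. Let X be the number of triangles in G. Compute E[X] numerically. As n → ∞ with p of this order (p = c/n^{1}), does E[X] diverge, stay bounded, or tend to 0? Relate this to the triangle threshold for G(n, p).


Number of potential triangles: C(60, 3) = 34220.
Each occurs with probability p³ ≈ (0.116667)³ ≈ 1.58796296e-03.
By linearity: E[X] = C(60, 3)·p³ ≈ 34220 · 1.58796296e-03 ≈ 54.340093.
Here α = 1, so p = 7/n is exactly at the triangle threshold p ~ 1/n. Asymptotically E[X] → c³/6 = 7³/6 = 343/6 ≈ 57.166667, a bounded constant. In this regime the triangle count is asymptotically Poisson(c³/6).

E[X] ≈ 54.340093; in regime p = Θ(1/n^{1}) E[X] stays bounded (at the triangle threshold p ~ 1/n).


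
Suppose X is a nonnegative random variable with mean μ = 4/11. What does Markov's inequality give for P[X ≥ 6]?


μ = E[X] = 4/11, a = 6.
Markov: P[X ≥ 6] ≤ μ/a = (4/11)/6 = 2/33.
Numerically: ≈ 0.06061.
(Since a = 6 > μ = 0.36364, the bound 2/33 is < 1 and informative.)

P[X ≥ 6] ≤ 2/33 ≈ 0.06061.


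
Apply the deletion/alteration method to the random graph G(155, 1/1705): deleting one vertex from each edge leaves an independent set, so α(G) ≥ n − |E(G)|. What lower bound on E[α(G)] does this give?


E[|E(G)|] = C(155, 2)·p = 11935 · (1/1705) = 7.
E[α(G)] ≥ n − E[|E(G)|] = 155 − 7 = 148.
Numerically: ≈ 148.0000.
(This is only a lower bound; the true E[α(G)] may be larger.)

E[α(G)] ≥ 148 ≈ 148.0000.


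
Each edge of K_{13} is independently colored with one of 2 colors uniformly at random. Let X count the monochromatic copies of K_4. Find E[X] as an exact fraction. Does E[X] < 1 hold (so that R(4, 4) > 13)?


E[X] = C(13, 4) · 2^{1 − 6} = 715 · 2^{−5} = 715/32.
As a reduced fraction: E[X] = 715/32 ≈ 22.344.
Is E[X] < 1? NO.
Since E[X] ≥ 1, the first-moment bound is inconclusive at n = 13; it does NOT by itself certify R(4, 4) > 13.

E[X] = 715/32 ≈ 22.344; E[X] ≥ 1; first-moment method inconclusive here.


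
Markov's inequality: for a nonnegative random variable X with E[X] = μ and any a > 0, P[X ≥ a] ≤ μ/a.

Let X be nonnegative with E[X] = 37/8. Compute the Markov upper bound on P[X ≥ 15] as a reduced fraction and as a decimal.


μ = E[X] = 37/8, a = 15.
Markov: P[X ≥ 15] ≤ μ/a = (37/8)/15 = 37/120.
Numerically: ≈ 0.30833.
(Since a = 15 > μ = 4.62500, the bound 37/120 is < 1 and informative.)

P[X ≥ 15] ≤ 37/120 ≈ 0.30833.


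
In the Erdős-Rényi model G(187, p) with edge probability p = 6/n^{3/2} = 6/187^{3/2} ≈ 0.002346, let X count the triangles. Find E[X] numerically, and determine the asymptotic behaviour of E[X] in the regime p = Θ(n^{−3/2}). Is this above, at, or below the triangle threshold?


Number of potential triangles: C(187, 3) = 1072445.
Each occurs with probability p³ ≈ (0.002346)³ ≈ 1.291714e-08.
By linearity: E[X] = C(187, 3)·p³ ≈ 1072445 · 1.291714e-08 ≈ 0.0139.
Since α = 3/2 > 1, p = c/n^{3/2} = o(1/n) is below the triangle threshold p ~ 1/n. Asymptotically E[X] ~ (c³/6)·n^{3(1−α)} = (6³/6)·n^{-1.5} → 0, so by Markov's inequality G has no triangles w.h.p.

E[X] ≈ 0.0139; in regime p = Θ(1/n^{3/2}) E[X] tends to 0 (below the triangle threshold p ~ 1/n).


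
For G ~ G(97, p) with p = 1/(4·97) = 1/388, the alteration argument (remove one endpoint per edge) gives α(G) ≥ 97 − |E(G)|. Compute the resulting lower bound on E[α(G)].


E[|E(G)|] = C(97, 2)·p = 4656 · (1/388) = 12.
E[α(G)] ≥ n − E[|E(G)|] = 97 − 12 = 85.
Numerically: ≈ 85.000000.
(This is only a lower bound; the true E[α(G)] may be larger.)

E[α(G)] ≥ 85 ≈ 85.000000.


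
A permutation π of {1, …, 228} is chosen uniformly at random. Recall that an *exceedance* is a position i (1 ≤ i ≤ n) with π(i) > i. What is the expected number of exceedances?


Write X = Σ_{i=1}^{228} X_i, where X_i = 1_{π(i) > i}.
For each fixed i, π(i) is uniform over {1, …, 228} (marginal of a uniform permutation), so P[π(i) > i] = (n − i)/n. Summing: Σ_{i=1}^{228} (n − i)/n = (0 + 1 + … + 227)/228 = 228(228 − 1)/(2·228) = (228 − 1)/2.
Hence E[X] = Σ_{i=1}^{228} (228 − i)/228 = 227/2 ≈ 113.500.

E[X] = 227/2 = 113.500.


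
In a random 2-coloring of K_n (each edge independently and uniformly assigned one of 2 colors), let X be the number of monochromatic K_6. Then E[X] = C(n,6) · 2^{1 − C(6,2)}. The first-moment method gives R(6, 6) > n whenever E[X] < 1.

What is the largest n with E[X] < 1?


We need C(n, 6) · 2^{1 − 15} < 1, i.e. C(n, 6) < 2^{15 − 1} = 16384.
Check values of n near the boundary:
  n = 15: C(15, 6) = 5005; 5005 < 16384? YES
  n = 16: C(16, 6) = 8008; 8008 < 16384? YES
  n = 17: C(17, 6) = 12376; 12376 < 16384? YES
  n = 18: C(18, 6) = 18564; 18564 < 16384? NO
  n = 19: C(19, 6) = 27132; 27132 < 16384? NO
  n = 20: C(20, 6) = 38760; 38760 < 16384? NO
The largest n with C(n, 6) < 16384 is n = 17 (where E[X] = 1547/2048 ≈ 0.7554). Hence R(6, 6) > 17, i.e. R(6, 6) ≥ 18.

Largest n = 17; hence R(6, 6) > 17.


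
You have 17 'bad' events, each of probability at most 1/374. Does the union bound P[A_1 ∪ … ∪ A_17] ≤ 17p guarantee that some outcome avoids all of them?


Union bound: P[∪_{i=1}^{17} A_i] ≤ Σ_i P[A_i] ≤ 17·p = 17·(1/374) = 1/22.
Numerically: 1/22 ≈ 0.0455.
Is 1/22 < 1? YES.
Since P[∪ A_i] ≤ 1/22 < 1, the complement has P[∩ A_i^c] ≥ 1 − 1/22 = 21/22 > 0, so some outcome avoids every A_i.

17·p = 1/22 ≈ 0.0455; existence CERTIFIED by the union bound.


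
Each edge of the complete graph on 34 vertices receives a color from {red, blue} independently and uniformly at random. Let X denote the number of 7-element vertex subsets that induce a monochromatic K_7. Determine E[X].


Let X = Σ_S X_S over the C(34, 7) = 5379616 subsets S of size 7, where X_S = 1 if the K_7 on S is monochromatic.
For a fixed S, the K_7 on S has C(7, 2) = 21 edges. P[all 21 edges red] = (1/2)^21, and likewise for blue, so P[monochromatic] = 2·(1/2)^21 = 2^{1 − 21} = 1/1048576.
Summing: E[X] = C(34, 7) · 2^{1 − 21} = 5379616 · 1/1048576 = 168113/32768.
Numerically: E[X] ≈ 5.130.

E[X] = C(34,7)·2^(1−C(7,2)) = 168113/32768 ≈ 5.130.


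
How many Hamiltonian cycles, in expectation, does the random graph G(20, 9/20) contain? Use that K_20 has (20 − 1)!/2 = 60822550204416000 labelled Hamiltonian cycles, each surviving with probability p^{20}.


K_20 has (20 − 1)!/2 = 60822550204416000 labelled Hamiltonian cycles.
For each such Hamiltonian cycle H, let X_H = 1 if all 20 edges of H are present in G. Then P[X_H = 1] = p^{20} = (9/20)^{20} = 12157665459056928801/104857600000000000000000000.
Summing the indicators: E[X] = Σ_H E[X_H] = 60822550204416000 · p^{20} = 60822550204416000 · 12157665459056928801/104857600000000000000000000 = 180532279724605553545860280221/25600000000000000000.
Numerically: E[X] ≈ 7.05e+09.

E[X] = 60822550204416000 · (9/20)^{20} = 180532279724605553545860280221/25600000000000000000 ≈ 7.05e+09.


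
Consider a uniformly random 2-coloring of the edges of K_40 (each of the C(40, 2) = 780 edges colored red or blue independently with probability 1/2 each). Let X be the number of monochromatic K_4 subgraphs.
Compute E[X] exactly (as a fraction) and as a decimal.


Let X = Σ_S X_S over the C(40, 4) = 91390 subsets S of size 4, where X_S = 1 if the K_4 on S is monochromatic.
For a fixed S, the K_4 on S has C(4, 2) = 6 edges. P[all 6 edges red] = (1/2)^6, and likewise for blue, so P[monochromatic] = 2·(1/2)^6 = 2^{1 − 6} = 1/32.
Summing: E[X] = C(40, 4) · 2^{1 − 6} = 91390 · 1/32 = 45695/16.
Numerically: E[X] ≈ 2855.93750.

E[X] = C(40,4)·2^(1−C(4,2)) = 45695/16 ≈ 2855.93750.


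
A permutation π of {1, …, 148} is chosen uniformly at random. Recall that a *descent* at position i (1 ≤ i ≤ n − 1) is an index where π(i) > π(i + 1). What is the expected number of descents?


Write X = Σ X_I over i = 1, …, 147, with X_I the indicator of one descent.
There are 147 indicators.
For each fixed i, the pair (π(i), π(i+1)) is a uniformly random ordered pair of distinct values from {1, …, 148}; by symmetry P[π(i) > π(i+1)] = 1/2.
By linearity: E[X] = 147 · (1/2) = (148 − 1) · (1/2) = 147/2 ≈ 73.500000.

E[X] = 147/2 = 73.500000.


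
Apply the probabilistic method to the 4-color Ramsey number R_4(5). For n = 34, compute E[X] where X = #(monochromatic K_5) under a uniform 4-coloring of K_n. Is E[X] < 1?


E[X] = C(34, 5) · 4^{1 − 10} = 278256 · 4^{−9} = 278256/262144.
As a reduced fraction: E[X] = 17391/16384 ≈ 1.0615.
Is E[X] < 1? NO.
Since E[X] ≥ 1, the first-moment bound is inconclusive at n = 34; it does NOT by itself certify R_4(5) > 34.

E[X] = 17391/16384 ≈ 1.0615; E[X] ≥ 1; first-moment method inconclusive here.


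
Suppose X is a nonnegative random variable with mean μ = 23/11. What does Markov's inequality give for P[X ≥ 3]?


μ = E[X] = 23/11, a = 3.
Markov: P[X ≥ 3] ≤ μ/a = (23/11)/3 = 23/33.
Numerically: ≈ 0.696970.
(Since a = 3 > μ = 2.090909, the bound 23/33 is < 1 and informative.)

P[X ≥ 3] ≤ 23/33 ≈ 0.696970.


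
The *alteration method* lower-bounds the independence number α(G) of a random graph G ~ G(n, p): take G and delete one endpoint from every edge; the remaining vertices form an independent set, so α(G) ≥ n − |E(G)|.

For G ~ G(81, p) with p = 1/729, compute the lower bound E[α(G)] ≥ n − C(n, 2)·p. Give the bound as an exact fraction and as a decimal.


E[|E(G)|] = C(81, 2)·p = 3240 · (1/729) = 40/9.
E[α(G)] ≥ n − E[|E(G)|] = 81 − 40/9 = 689/9.
Numerically: ≈ 76.555556.
(This is only a lower bound; the true E[α(G)] may be larger.)

E[α(G)] ≥ 689/9 ≈ 76.555556.


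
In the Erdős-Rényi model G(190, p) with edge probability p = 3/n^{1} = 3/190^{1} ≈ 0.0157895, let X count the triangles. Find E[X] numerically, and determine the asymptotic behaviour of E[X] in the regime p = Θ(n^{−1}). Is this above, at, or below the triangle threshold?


Number of potential triangles: C(190, 3) = 1125180.
Each occurs with probability p³ ≈ (0.0157895)³ ≈ 3.93643388e-06.
By linearity: E[X] = C(190, 3)·p³ ≈ 1125180 · 3.93643388e-06 ≈ 4.429197.
Here α = 1, so p = 3/n is exactly at the triangle threshold p ~ 1/n. Asymptotically E[X] → c³/6 = 3³/6 = 9/2 ≈ 4.500000, a bounded constant. In this regime the triangle count is asymptotically Poisson(c³/6).

E[X] ≈ 4.429197; in regime p = Θ(1/n^{1}) E[X] stays bounded (at the triangle threshold p ~ 1/n).


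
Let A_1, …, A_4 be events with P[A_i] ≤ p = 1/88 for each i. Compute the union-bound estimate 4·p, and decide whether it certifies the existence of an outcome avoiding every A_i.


Union bound: P[∪_{i=1}^{4} A_i] ≤ Σ_i P[A_i] ≤ 4·p = 4·(1/88) = 1/22.
Numerically: 1/22 ≈ 0.0454545.
Is 1/22 < 1? YES.
Since P[∪ A_i] ≤ 1/22 < 1, the complement has P[∩ A_i^c] ≥ 1 − 1/22 = 21/22 > 0, so some outcome avoids every A_i.

4·p = 1/22 ≈ 0.0454545; existence CERTIFIED by the union bound.


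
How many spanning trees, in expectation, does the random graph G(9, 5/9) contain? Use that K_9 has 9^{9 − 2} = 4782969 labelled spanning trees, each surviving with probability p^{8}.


K_9 has 9^{9 − 2} = 4782969 labelled spanning trees.
For each such spanning tree H, let X_H = 1 if all 8 edges of H are present in G. Then P[X_H = 1] = p^{8} = (5/9)^{8} = 390625/43046721.
By linearity: E[X] = Σ_H E[X_H] = 4782969 · p^{8} = 4782969 · 390625/43046721 = 390625/9.
Numerically: E[X] ≈ 4.34e+04.

E[X] = 4782969 · (5/9)^{8} = 390625/9 ≈ 4.34e+04.


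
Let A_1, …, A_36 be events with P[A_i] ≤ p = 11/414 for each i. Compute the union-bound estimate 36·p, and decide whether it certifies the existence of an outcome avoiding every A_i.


Union bound: P[∪_{i=1}^{36} A_i] ≤ Σ_i P[A_i] ≤ 36·p = 36·(11/414) = 22/23.
Numerically: 22/23 ≈ 0.957.
Is 22/23 < 1? YES.
Since P[∪ A_i] ≤ 22/23 < 1, the complement has P[∩ A_i^c] ≥ 1 − 22/23 = 1/23 > 0, so some outcome avoids every A_i.

36·p = 22/23 ≈ 0.957; existence CERTIFIED by the union bound.


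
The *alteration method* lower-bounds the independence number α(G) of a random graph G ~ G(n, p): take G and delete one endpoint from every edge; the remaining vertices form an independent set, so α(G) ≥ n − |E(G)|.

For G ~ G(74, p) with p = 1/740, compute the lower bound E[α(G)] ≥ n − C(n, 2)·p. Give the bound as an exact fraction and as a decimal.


E[|E(G)|] = C(74, 2)·p = 2701 · (1/740) = 73/20.
E[α(G)] ≥ n − E[|E(G)|] = 74 − 73/20 = 1407/20.
Numerically: ≈ 70.35000.
(This is only a lower bound; the true E[α(G)] may be larger.)

E[α(G)] ≥ 1407/20 ≈ 70.35000.


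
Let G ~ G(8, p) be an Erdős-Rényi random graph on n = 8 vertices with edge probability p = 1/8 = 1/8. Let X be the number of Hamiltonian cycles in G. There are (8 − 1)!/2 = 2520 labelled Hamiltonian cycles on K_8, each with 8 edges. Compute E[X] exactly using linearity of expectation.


K_8 has (8 − 1)!/2 = 2520 labelled Hamiltonian cycles.
For each such Hamiltonian cycle H, let X_H = 1 if all 8 edges of H are present in G. Then P[X_H = 1] = p^{8} = (1/8)^{8} = 1/16777216.
By linearity: E[X] = Σ_H E[X_H] = 2520 · p^{8} = 2520 · 1/16777216 = 315/2097152.
Numerically: E[X] ≈ 0.0001502.

E[X] = 2520 · (1/8)^{8} = 315/2097152 ≈ 0.0001502.


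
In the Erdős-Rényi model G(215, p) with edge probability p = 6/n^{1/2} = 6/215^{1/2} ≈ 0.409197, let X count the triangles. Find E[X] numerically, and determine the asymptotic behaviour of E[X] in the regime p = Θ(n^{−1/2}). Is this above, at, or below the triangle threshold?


Number of potential triangles: C(215, 3) = 1633355.
Each occurs with probability p³ ≈ (0.409197)³ ≈ 6.85166406e-02.
By linearity: E[X] = C(215, 3)·p³ ≈ 1633355 · 6.85166406e-02 ≈ 111911.997534.
Since α = 1/2 < 1, p = c/n^{1/2} ≫ 1/n is above the triangle threshold p ~ 1/n. Asymptotically E[X] ~ (c³/6)·n^{3(1−α)} = (6³/6)·n^{1.5} → ∞; triangles are abundant w.h.p.

E[X] ≈ 111911.997534; in regime p = Θ(1/n^{1/2}) E[X] diverges (above the triangle threshold p ~ 1/n).


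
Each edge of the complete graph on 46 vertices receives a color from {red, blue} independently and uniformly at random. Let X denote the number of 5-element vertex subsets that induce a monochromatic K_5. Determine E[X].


Let X = Σ_S X_S over the C(46, 5) = 1370754 subsets S of size 5, where X_S = 1 if the K_5 on S is monochromatic.
For a fixed S, the K_5 on S has C(5, 2) = 10 edges. P[all 10 edges red] = (1/2)^10, and likewise for blue, so P[monochromatic] = 2·(1/2)^10 = 2^{1 − 10} = 1/512.
By linearity: E[X] = C(46, 5) · 2^{1 − 10} = 1370754 · 1/512 = 685377/256.
Numerically: E[X] ≈ 2677.2539.

E[X] = C(46,5)·2^(1−C(5,2)) = 685377/256 ≈ 2677.2539.


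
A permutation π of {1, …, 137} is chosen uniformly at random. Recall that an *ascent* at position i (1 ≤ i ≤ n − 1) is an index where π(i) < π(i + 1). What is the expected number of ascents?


Write X = Σ X_I over i = 1, …, 136, with X_I the indicator of one ascent.
There are 136 indicators.
For each fixed i, the pair (π(i), π(i+1)) is a uniformly random ordered pair of distinct values from {1, …, 137}; by symmetry P[π(i) < π(i+1)] = 1/2.
By linearity: E[X] = 136 · (1/2) = (137 − 1) · (1/2) = 68 ≈ 68.0000.

E[X] = 68 = 68.0000.


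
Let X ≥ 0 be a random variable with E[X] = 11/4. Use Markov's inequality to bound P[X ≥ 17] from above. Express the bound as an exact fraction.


μ = E[X] = 11/4, a = 17.
Markov: P[X ≥ 17] ≤ μ/a = (11/4)/17 = 11/68.
Numerically: ≈ 0.161765.
(Since a = 17 > μ = 2.750000, the bound 11/68 is < 1 and informative.)

P[X ≥ 17] ≤ 11/68 ≈ 0.161765.


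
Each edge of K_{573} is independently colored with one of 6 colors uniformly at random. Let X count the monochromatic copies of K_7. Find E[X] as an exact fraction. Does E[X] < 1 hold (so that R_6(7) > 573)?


E[X] = C(573, 7) · 6^{1 − 21} = 3878597732564412 · 6^{−20} = 3878597732564412/3656158440062976.
As a reduced fraction: E[X] = 11970980656063/11284439629824 ≈ 1.060840.
Is E[X] < 1? NO.
Since E[X] ≥ 1, the first-moment bound is inconclusive at n = 573; it does NOT by itself certify R_6(7) > 573.

E[X] = 11970980656063/11284439629824 ≈ 1.060840; E[X] ≥ 1; first-moment method inconclusive here.
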